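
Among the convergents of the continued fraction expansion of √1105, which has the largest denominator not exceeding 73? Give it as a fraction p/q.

√1105 = [33; 4, 7, 7, 4, 66, …] (period length 5).
Convergents:
  p_0/q_0 = 33/1
  p_1/q_1 = 133/4
  p_2/q_2 = 964/29
  p_3/q_3 = 6881/207
q_2 = 29 ≤ 73 < 207 = q_3, so the answer is 964/29.

964/29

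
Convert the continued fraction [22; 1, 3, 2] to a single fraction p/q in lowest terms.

205/9

Using pₖ = aₖpₖ₋₁ + pₖ₋₂ and qₖ = aₖqₖ₋₁ + qₖ₋₂:
  k=0: a=22, p=22, q=1
  k=1: a=1, p=23, q=1
  k=2: a=3, p=91, q=4
  k=3: a=2, p=205, q=9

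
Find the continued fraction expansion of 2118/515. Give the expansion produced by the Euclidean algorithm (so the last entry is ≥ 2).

2118 = 4×515 + 58
515 = 8×58 + 51
58 = 1×51 + 7
51 = 7×7 + 2
7 = 3×2 + 1
2 = 2×1 + 0  (stop)
So 2118/515 = [4; 8, 1, 7, 3, 2].

[4; 8, 1, 7, 3, 2]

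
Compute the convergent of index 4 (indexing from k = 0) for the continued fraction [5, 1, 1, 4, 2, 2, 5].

111/20

Using pₖ = aₖpₖ₋₁ + pₖ₋₂, qₖ = aₖqₖ₋₁ + qₖ₋₂ (with p₋₁=1, p₋₂=0, q₋₁=0, q₋₂=1):
  k=0: a=5, p=5, q=1
  k=1: a=1, p=6, q=1
  k=2: a=1, p=11, q=2
  k=3: a=4, p=50, q=9
  k=4: a=2, p=111, q=20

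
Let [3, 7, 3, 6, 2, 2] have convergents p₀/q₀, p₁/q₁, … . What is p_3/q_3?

436/139

Using pₖ = aₖpₖ₋₁ + pₖ₋₂, qₖ = aₖqₖ₋₁ + qₖ₋₂ (with p₋₁=1, p₋₂=0, q₋₁=0, q₋₂=1):
  k=0: a=3, p=3, q=1
  k=1: a=7, p=22, q=7
  k=2: a=3, p=69, q=22
  k=3: a=6, p=436, q=139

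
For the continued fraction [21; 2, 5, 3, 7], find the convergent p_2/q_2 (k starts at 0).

Using pₖ = aₖpₖ₋₁ + pₖ₋₂, qₖ = aₖqₖ₋₁ + qₖ₋₂ (with p₋₁=1, p₋₂=0, q₋₁=0, q₋₂=1):
  k=0: a=21, p=21, q=1
  k=1: a=2, p=43, q=2
  k=2: a=5, p=236, q=11

236/11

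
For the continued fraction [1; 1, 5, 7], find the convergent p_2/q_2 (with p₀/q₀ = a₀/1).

Using pₖ = aₖpₖ₋₁ + pₖ₋₂, qₖ = aₖqₖ₋₁ + qₖ₋₂ (with p₋₁=1, p₋₂=0, q₋₁=0, q₋₂=1):
  k=0: a=1, p=1, q=1
  k=1: a=1, p=2, q=1
  k=2: a=5, p=11, q=6

11/6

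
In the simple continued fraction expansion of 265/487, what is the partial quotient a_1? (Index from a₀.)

265 = 0·487 + 265   →  a_0 = 0
487 = 1·265 + 222   →  a_1 = 1

1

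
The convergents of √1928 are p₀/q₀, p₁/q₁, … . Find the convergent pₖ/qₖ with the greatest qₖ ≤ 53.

483/11

√1928 = [43; 1, 9, 1, 86, …] (period length 4).
Convergents:
  p_0/q_0 = 43/1
  p_1/q_1 = 44/1
  p_2/q_2 = 439/10
  p_3/q_3 = 483/11
  p_4/q_4 = 41977/956
q_3 = 11 ≤ 53 < 956 = q_4, so the answer is 483/11.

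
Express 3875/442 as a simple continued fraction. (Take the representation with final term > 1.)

3875 = 8*442 + 339
442 = 1*339 + 103
339 = 3*103 + 30
103 = 3*30 + 13
30 = 2*13 + 4
13 = 3*4 + 1
4 = 4*1 + 0  (stop)
So 3875/442 = [8; 1, 3, 3, 2, 3, 4].

[8; 1, 3, 3, 2, 3, 4]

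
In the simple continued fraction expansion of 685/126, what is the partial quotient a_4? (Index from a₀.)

3

685 = 5·126 + 55   →  a_0 = 5
126 = 2·55 + 16   →  a_1 = 2
55 = 3·16 + 7   →  a_2 = 3
16 = 2·7 + 2   →  a_3 = 2
7 = 3·2 + 1   →  a_4 = 3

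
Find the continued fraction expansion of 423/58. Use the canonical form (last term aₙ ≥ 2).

423 = 7*58 + 17
58 = 3*17 + 7
17 = 2*7 + 3
7 = 2*3 + 1
3 = 3*1 + 0  (stop)
So 423/58 = [7; 3, 2, 2, 3].

[7; 3, 2, 2, 3]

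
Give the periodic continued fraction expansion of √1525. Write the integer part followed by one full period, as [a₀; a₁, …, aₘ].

a₀ = ⌊√1525⌋ = 39.
With m₀=0, d₀=1 and mₖ₊₁ = dₖaₖ − mₖ, dₖ₊₁ = (n − mₖ₊₁²)/dₖ, aₖ₊₁ = ⌊(a₀+mₖ₊₁)/dₖ₊₁⌋:
  k=1: m=39, d=4, a=19
  k=2: m=37, d=39, a=1
  k=3: m=2, d=39, a=1
  k=4: m=37, d=4, a=19
  k=5: m=39, d=1, a=78
d=1 and a=2a₀=78 at k=5, so the next step gives (m, d) = (39, 4) again — its k=1 value — and the period has length 5.

[39; 19, 1, 1, 19, 78]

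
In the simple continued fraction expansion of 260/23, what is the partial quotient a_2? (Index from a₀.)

3

260 = 11·23 + 7   →  a_0 = 11
23 = 3·7 + 2   →  a_1 = 3
7 = 3·2 + 1   →  a_2 = 3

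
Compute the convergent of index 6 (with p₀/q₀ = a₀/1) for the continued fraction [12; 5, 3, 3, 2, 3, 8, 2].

Using pₖ = aₖpₖ₋₁ + pₖ₋₂, qₖ = aₖqₖ₋₁ + qₖ₋₂ (with p₋₁=1, p₋₂=0, q₋₁=0, q₋₂=1):
  k=0: a=12, p=12, q=1
  k=1: a=5, p=61, q=5
  k=2: a=3, p=195, q=16
  k=3: a=3, p=646, q=53
  k=4: a=2, p=1487, q=122
  k=5: a=3, p=5107, q=419
  k=6: a=8, p=42343, q=3474

42343/3474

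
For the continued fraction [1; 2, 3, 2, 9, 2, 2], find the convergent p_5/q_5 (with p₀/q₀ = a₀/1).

457/318

Using pₖ = aₖpₖ₋₁ + pₖ₋₂, qₖ = aₖqₖ₋₁ + qₖ₋₂ (with p₋₁=1, p₋₂=0, q₋₁=0, q₋₂=1):
  k=0: a=1, p=1, q=1
  k=1: a=2, p=3, q=2
  k=2: a=3, p=10, q=7
  k=3: a=2, p=23, q=16
  k=4: a=9, p=217, q=151
  k=5: a=2, p=457, q=318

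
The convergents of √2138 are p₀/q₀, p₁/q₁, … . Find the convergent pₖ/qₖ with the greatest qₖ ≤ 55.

√2138 = [46; 4, 5, 5, 4, 92, …] (period length 5).
Convergents:
  p_0/q_0 = 46/1
  p_1/q_1 = 185/4
  p_2/q_2 = 971/21
  p_3/q_3 = 5040/109
q_2 = 21 ≤ 55 < 109 = q_3, so the answer is 971/21.

971/21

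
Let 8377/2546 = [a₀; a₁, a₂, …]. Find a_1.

3

8377 = 3·2546 + 739   →  a_0 = 3
2546 = 3·739 + 329   →  a_1 = 3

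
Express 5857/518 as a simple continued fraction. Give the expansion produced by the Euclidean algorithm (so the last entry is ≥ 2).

5857 = 11×518 + 159
518 = 3×159 + 41
159 = 3×41 + 36
41 = 1×36 + 5
36 = 7×5 + 1
5 = 5×1 + 0  (stop)
So 5857/518 = [11; 3, 3, 1, 7, 5].

[11; 3, 3, 1, 7, 5]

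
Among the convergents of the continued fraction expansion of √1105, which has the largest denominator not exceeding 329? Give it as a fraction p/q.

6881/207

√1105 = [33; 4, 7, 7, 4, 66, …] (period length 5).
Convergents:
  p_0/q_0 = 33/1
  p_1/q_1 = 133/4
  p_2/q_2 = 964/29
  p_3/q_3 = 6881/207
  p_4/q_4 = 28488/857
q_3 = 207 ≤ 329 < 857 = q_4, so the answer is 6881/207.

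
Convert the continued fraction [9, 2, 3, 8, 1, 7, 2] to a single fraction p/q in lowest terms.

10289/1091

Fold from the inside: start with 2/1.
  7 + 1/2 = 15/2
  1 + 2/15 = 17/15
  8 + 15/17 = 151/17
  3 + 17/151 = 470/151
  2 + 151/470 = 1091/470
  9 + 470/1091 = 10289/1091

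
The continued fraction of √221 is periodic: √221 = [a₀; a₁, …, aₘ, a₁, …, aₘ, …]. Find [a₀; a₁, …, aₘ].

a₀ = ⌊√221⌋ = 14.

[14; 1, 6, 2, 6, 1, 28]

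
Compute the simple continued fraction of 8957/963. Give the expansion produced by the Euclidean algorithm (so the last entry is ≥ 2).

[9; 3, 3, 8, 2, 5]

8957 = 9*963 + 290
963 = 3*290 + 93
290 = 3*93 + 11
93 = 8*11 + 5
11 = 2*5 + 1
5 = 5*1 + 0  (stop)
So 8957/963 = [9; 3, 3, 8, 2, 5].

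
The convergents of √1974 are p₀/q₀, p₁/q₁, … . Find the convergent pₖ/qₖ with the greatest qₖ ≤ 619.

11063/249

√1974 = [44; 2, 3, 17, 2, 17, 3, 2, 88, …] (period length 8).
Convergents:
  p_0/q_0 = 44/1
  p_1/q_1 = 89/2
  p_2/q_2 = 311/7
  p_3/q_3 = 5376/121
  p_4/q_4 = 11063/249
  p_5/q_5 = 193447/4354
q_4 = 249 ≤ 619 < 4354 = q_5, so the answer is 11063/249.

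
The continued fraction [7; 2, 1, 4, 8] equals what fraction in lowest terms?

Fold from the inside: start with 8/1.
  4 + 1/8 = 33/8
  1 + 8/33 = 41/33
  2 + 33/41 = 115/41
  7 + 41/115 = 846/115

846/115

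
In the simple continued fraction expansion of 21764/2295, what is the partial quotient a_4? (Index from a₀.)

21764 = 9·2295 + 1109   →  a_0 = 9
2295 = 2·1109 + 77   →  a_1 = 2
1109 = 14·77 + 31   →  a_2 = 14
77 = 2·31 + 15   →  a_3 = 2
31 = 2·15 + 1   →  a_4 = 2

2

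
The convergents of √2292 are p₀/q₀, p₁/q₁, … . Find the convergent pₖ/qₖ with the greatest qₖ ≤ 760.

36337/759

√2292 = [47; 1, 6, 1, 94, …] (period length 4).
Convergents:
  p_0/q_0 = 47/1
  p_1/q_1 = 48/1
  p_2/q_2 = 335/7
  p_3/q_3 = 383/8
  p_4/q_4 = 36337/759
  p_5/q_5 = 36720/767
q_4 = 759 ≤ 760 < 767 = q_5, so the answer is 36337/759.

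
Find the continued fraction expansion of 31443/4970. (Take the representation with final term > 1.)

31443 = 6×4970 + 1623
4970 = 3×1623 + 101
1623 = 16×101 + 7
101 = 14×7 + 3
7 = 2×3 + 1
3 = 3×1 + 0  (stop)
So 31443/4970 = [6; 3, 16, 14, 2, 3].

[6; 3, 16, 14, 2, 3]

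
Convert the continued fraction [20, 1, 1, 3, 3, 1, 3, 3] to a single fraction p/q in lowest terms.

7589/369

Fold from the inside: start with 3/1.
  3 + 1/3 = 10/3
  1 + 3/10 = 13/10
  3 + 10/13 = 49/13
  3 + 13/49 = 160/49
  1 + 49/160 = 209/160
  1 + 160/209 = 369/209
  20 + 209/369 = 7589/369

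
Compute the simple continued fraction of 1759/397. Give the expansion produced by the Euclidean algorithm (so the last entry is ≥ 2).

1759 = 4·397 + 171
397 = 2·171 + 55
171 = 3·55 + 6
55 = 9·6 + 1
6 = 6·1 + 0  (stop)
So 1759/397 = [4; 2, 3, 9, 6].

[4; 2, 3, 9, 6]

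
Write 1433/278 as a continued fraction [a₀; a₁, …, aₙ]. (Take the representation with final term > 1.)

[5; 6, 2, 6, 1, 2]

1433 = 5·278 + 43
278 = 6·43 + 20
43 = 2·20 + 3
20 = 6·3 + 2
3 = 1·2 + 1
2 = 2·1 + 0  (stop)
So 1433/278 = [5; 6, 2, 6, 1, 2].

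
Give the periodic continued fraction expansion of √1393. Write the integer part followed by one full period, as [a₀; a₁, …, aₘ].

[37; 3, 10, 3, 74]

a₀ = ⌊√1393⌋ = 37.
With m₀=0, d₀=1 and mₖ₊₁ = dₖaₖ − mₖ, dₖ₊₁ = (n − mₖ₊₁²)/dₖ, aₖ₊₁ = ⌊(a₀+mₖ₊₁)/dₖ₊₁⌋:
  k=1: m=37, d=24, a=3
  k=2: m=35, d=7, a=10
  k=3: m=35, d=24, a=3
  k=4: m=37, d=1, a=74
d=1 and a=2a₀=74 at k=4, so the next step gives (m, d) = (37, 24) again — its k=1 value — and the period has length 4.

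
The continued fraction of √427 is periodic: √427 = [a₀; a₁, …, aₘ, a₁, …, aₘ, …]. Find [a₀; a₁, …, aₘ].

a₀ = ⌊√427⌋ = 20.
With m₀=0, d₀=1 and mₖ₊₁ = dₖaₖ − mₖ, dₖ₊₁ = (n − mₖ₊₁²)/dₖ, aₖ₊₁ = ⌊(a₀+mₖ₊₁)/dₖ₊₁⌋:
  k=1: m=20, d=27, a=1
  k=2: m=7, d=14, a=1
  k=3: m=7, d=27, a=1
  k=4: m=20, d=1, a=40
d=1 and a=2a₀=40 at k=4, so the next step gives (m, d) = (20, 27) again — its k=1 value — and the period has length 4.

[20; 1, 1, 1, 40]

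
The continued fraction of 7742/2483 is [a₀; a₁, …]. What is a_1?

8

7742 = 3·2483 + 293   →  a_0 = 3
2483 = 8·293 + 139   →  a_1 = 8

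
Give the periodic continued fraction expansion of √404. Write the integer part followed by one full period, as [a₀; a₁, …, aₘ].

a₀ = ⌊√404⌋ = 20.
With m₀=0, d₀=1 and mₖ₊₁ = dₖaₖ − mₖ, dₖ₊₁ = (n − mₖ₊₁²)/dₖ, aₖ₊₁ = ⌊(a₀+mₖ₊₁)/dₖ₊₁⌋:
  k=1: m=20, d=4, a=10
  k=2: m=20, d=1, a=40
d=1 and a=2a₀=40 at k=2, so the next step gives (m, d) = (20, 4) again — its k=1 value — and the period has length 2.

[20; 10, 40]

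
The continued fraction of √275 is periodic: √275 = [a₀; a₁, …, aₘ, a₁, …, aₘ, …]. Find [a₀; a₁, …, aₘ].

[16; 1, 1, 2, 1, 1, 32]

a₀ = ⌊√275⌋ = 16.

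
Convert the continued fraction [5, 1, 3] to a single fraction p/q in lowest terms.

23/4

Fold from the inside: start with 3/1.
  1 + 1/3 = 4/3
  5 + 3/4 = 23/4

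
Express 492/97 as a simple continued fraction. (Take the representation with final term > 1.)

492 = 5*97 + 7
97 = 13*7 + 6
7 = 1*6 + 1
6 = 6*1 + 0  (stop)
So 492/97 = [5; 13, 1, 6].

[5; 13, 1, 6]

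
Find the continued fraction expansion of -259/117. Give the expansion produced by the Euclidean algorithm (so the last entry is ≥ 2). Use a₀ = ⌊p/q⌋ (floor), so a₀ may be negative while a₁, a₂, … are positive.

[-3; 1, 3, 1, 2, 8]

-259 = -3×117 + 92
117 = 1×92 + 25
92 = 3×25 + 17
25 = 1×17 + 8
17 = 2×8 + 1
8 = 8×1 + 0  (stop)
So -259/117 = [-3; 1, 3, 1, 2, 8].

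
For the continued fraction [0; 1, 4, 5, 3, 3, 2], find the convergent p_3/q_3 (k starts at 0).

Using pₖ = aₖpₖ₋₁ + pₖ₋₂, qₖ = aₖqₖ₋₁ + qₖ₋₂ (with p₋₁=1, p₋₂=0, q₋₁=0, q₋₂=1):
  k=0: a=0, p=0, q=1
  k=1: a=1, p=1, q=1
  k=2: a=4, p=4, q=5
  k=3: a=5, p=21, q=26

21/26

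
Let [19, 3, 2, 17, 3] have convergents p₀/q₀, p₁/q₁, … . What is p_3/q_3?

2353/122

Using pₖ = aₖpₖ₋₁ + pₖ₋₂, qₖ = aₖqₖ₋₁ + qₖ₋₂ (with p₋₁=1, p₋₂=0, q₋₁=0, q₋₂=1):
  k=0: a=19, p=19, q=1
  k=1: a=3, p=58, q=3
  k=2: a=2, p=135, q=7
  k=3: a=17, p=2353, q=122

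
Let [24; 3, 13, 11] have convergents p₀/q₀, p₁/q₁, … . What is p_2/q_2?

973/40

Using pₖ = aₖpₖ₋₁ + pₖ₋₂, qₖ = aₖqₖ₋₁ + qₖ₋₂ (with p₋₁=1, p₋₂=0, q₋₁=0, q₋₂=1):
  k=0: a=24, p=24, q=1
  k=1: a=3, p=73, q=3
  k=2: a=13, p=973, q=40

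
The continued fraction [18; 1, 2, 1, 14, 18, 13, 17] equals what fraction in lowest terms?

Fold from the inside: start with 17/1.
  13 + 1/17 = 222/17
  18 + 17/222 = 4013/222
  14 + 222/4013 = 56404/4013
  1 + 4013/56404 = 60417/56404
  2 + 56404/60417 = 177238/60417
  1 + 60417/177238 = 237655/177238
  18 + 177238/237655 = 4455028/237655

4455028/237655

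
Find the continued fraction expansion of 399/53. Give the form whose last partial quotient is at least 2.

399 = 7*53 + 28
53 = 1*28 + 25
28 = 1*25 + 3
25 = 8*3 + 1
3 = 3*1 + 0  (stop)
So 399/53 = [7; 1, 1, 8, 3].

[7; 1, 1, 8, 3]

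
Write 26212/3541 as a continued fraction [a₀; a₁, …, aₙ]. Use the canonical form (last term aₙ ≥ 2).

26212 = 7×3541 + 1425
3541 = 2×1425 + 691
1425 = 2×691 + 43
691 = 16×43 + 3
43 = 14×3 + 1
3 = 3×1 + 0  (stop)
So 26212/3541 = [7; 2, 2, 16, 14, 3].

[7; 2, 2, 16, 14, 3]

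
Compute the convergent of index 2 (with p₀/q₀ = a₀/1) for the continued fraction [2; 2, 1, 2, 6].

Using pₖ = aₖpₖ₋₁ + pₖ₋₂, qₖ = aₖqₖ₋₁ + qₖ₋₂ (with p₋₁=1, p₋₂=0, q₋₁=0, q₋₂=1):
  k=0: a=2, p=2, q=1
  k=1: a=2, p=5, q=2
  k=2: a=1, p=7, q=3

7/3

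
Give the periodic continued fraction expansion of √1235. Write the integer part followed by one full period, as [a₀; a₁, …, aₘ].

[35; 7, 70]

a₀ = ⌊√1235⌋ = 35.
With m₀=0, d₀=1 and mₖ₊₁ = dₖaₖ − mₖ, dₖ₊₁ = (n − mₖ₊₁²)/dₖ, aₖ₊₁ = ⌊(a₀+mₖ₊₁)/dₖ₊₁⌋:
  k=1: m=35, d=10, a=7
  k=2: m=35, d=1, a=70
d=1 and a=2a₀=70 at k=2, so the next step gives (m, d) = (35, 10) again — its k=1 value — and the period has length 2.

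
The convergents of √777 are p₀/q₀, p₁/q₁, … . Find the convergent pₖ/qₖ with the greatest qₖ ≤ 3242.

√777 = [27; 1, 6, 1, 54, …] (period length 4).
Convergents:
  p_0/q_0 = 27/1
  p_1/q_1 = 28/1
  p_2/q_2 = 195/7
  p_3/q_3 = 223/8
  p_4/q_4 = 12237/439
  p_5/q_5 = 12460/447
  p_6/q_6 = 86997/3121
  p_7/q_7 = 99457/3568
q_6 = 3121 ≤ 3242 < 3568 = q_7, so the answer is 86997/3121.

86997/3121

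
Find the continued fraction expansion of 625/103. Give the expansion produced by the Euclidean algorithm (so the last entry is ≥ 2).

625 = 6·103 + 7
103 = 14·7 + 5
7 = 1·5 + 2
5 = 2·2 + 1
2 = 2·1 + 0  (stop)
So 625/103 = [6; 14, 1, 2, 2].

[6; 14, 1, 2, 2]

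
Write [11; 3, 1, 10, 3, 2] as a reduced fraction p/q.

3478/309

Fold from the inside: start with 2/1.
  3 + 1/2 = 7/2
  10 + 2/7 = 72/7
  1 + 7/72 = 79/72
  3 + 72/79 = 309/79
  11 + 79/309 = 3478/309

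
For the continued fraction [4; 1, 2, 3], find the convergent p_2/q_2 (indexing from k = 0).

14/3

Using pₖ = aₖpₖ₋₁ + pₖ₋₂, qₖ = aₖqₖ₋₁ + qₖ₋₂ (with p₋₁=1, p₋₂=0, q₋₁=0, q₋₂=1):
  k=0: a=4, p=4, q=1
  k=1: a=1, p=5, q=1
  k=2: a=2, p=14, q=3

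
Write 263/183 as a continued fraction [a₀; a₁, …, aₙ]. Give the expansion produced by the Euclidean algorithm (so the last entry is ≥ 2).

263 = 1·183 + 80
183 = 2·80 + 23
80 = 3·23 + 11
23 = 2·11 + 1
11 = 11·1 + 0  (stop)
So 263/183 = [1; 2, 3, 2, 11].

[1; 2, 3, 2, 11]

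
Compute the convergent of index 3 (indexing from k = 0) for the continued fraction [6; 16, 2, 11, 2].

2297/379

Using pₖ = aₖpₖ₋₁ + pₖ₋₂, qₖ = aₖqₖ₋₁ + qₖ₋₂ (with p₋₁=1, p₋₂=0, q₋₁=0, q₋₂=1):
  k=0: a=6, p=6, q=1
  k=1: a=16, p=97, q=16
  k=2: a=2, p=200, q=33
  k=3: a=11, p=2297, q=379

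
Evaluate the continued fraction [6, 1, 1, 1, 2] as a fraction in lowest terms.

Using pₖ = aₖpₖ₋₁ + pₖ₋₂ and qₖ = aₖqₖ₋₁ + qₖ₋₂:
  k=0: a=6, p=6, q=1
  k=1: a=1, p=7, q=1
  k=2: a=1, p=13, q=2
  k=3: a=1, p=20, q=3
  k=4: a=2, p=53, q=8

53/8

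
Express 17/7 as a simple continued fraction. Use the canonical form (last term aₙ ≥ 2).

[2; 2, 3]

17 = 2*7 + 3
7 = 2*3 + 1
3 = 3*1 + 0  (stop)
So 17/7 = [2; 2, 3].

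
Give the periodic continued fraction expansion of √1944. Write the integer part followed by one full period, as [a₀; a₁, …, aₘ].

[44; 11, 88]

a₀ = ⌊√1944⌋ = 44.
With m₀=0, d₀=1 and mₖ₊₁ = dₖaₖ − mₖ, dₖ₊₁ = (n − mₖ₊₁²)/dₖ, aₖ₊₁ = ⌊(a₀+mₖ₊₁)/dₖ₊₁⌋:
  k=1: m=44, d=8, a=11
  k=2: m=44, d=1, a=88
d=1 and a=2a₀=88 at k=2, so the next step gives (m, d) = (44, 8) again — its k=1 value — and the period has length 2.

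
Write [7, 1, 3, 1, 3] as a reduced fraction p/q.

Using pₖ = aₖpₖ₋₁ + pₖ₋₂ and qₖ = aₖqₖ₋₁ + qₖ₋₂:
  k=0: a=7, p=7, q=1
  k=1: a=1, p=8, q=1
  k=2: a=3, p=31, q=4
  k=3: a=1, p=39, q=5
  k=4: a=3, p=148, q=19

148/19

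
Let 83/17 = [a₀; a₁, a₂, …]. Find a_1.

1

83 = 4·17 + 15   →  a_0 = 4
17 = 1·15 + 2   →  a_1 = 1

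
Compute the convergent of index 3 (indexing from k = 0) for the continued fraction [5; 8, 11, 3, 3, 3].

1409/275

Using pₖ = aₖpₖ₋₁ + pₖ₋₂, qₖ = aₖqₖ₋₁ + qₖ₋₂ (with p₋₁=1, p₋₂=0, q₋₁=0, q₋₂=1):
  k=0: a=5, p=5, q=1
  k=1: a=8, p=41, q=8
  k=2: a=11, p=456, q=89
  k=3: a=3, p=1409, q=275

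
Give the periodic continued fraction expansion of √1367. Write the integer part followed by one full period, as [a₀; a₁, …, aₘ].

[36; 1, 35, 1, 72]

a₀ = ⌊√1367⌋ = 36.
With m₀=0, d₀=1 and mₖ₊₁ = dₖaₖ − mₖ, dₖ₊₁ = (n − mₖ₊₁²)/dₖ, aₖ₊₁ = ⌊(a₀+mₖ₊₁)/dₖ₊₁⌋:
  k=1: m=36, d=71, a=1
  k=2: m=35, d=2, a=35
  k=3: m=35, d=71, a=1
  k=4: m=36, d=1, a=72
d=1 and a=2a₀=72 at k=4, so the next step gives (m, d) = (36, 71) again — its k=1 value — and the period has length 4.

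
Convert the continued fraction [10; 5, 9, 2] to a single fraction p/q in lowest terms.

Using pₖ = aₖpₖ₋₁ + pₖ₋₂ and qₖ = aₖqₖ₋₁ + qₖ₋₂:
  k=0: a=10, p=10, q=1
  k=1: a=5, p=51, q=5
  k=2: a=9, p=469, q=46
  k=3: a=2, p=989, q=97

989/97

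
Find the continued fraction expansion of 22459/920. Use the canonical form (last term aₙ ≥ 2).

22459 = 24*920 + 379
920 = 2*379 + 162
379 = 2*162 + 55
162 = 2*55 + 52
55 = 1*52 + 3
52 = 17*3 + 1
3 = 3*1 + 0  (stop)
So 22459/920 = [24; 2, 2, 2, 1, 17, 3].

[24; 2, 2, 2, 1, 17, 3]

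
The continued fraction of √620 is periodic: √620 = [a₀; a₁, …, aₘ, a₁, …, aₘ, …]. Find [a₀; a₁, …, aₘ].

[24; 1, 8, 1, 48]

a₀ = ⌊√620⌋ = 24.
With m₀=0, d₀=1 and mₖ₊₁ = dₖaₖ − mₖ, dₖ₊₁ = (n − mₖ₊₁²)/dₖ, aₖ₊₁ = ⌊(a₀+mₖ₊₁)/dₖ₊₁⌋:
  k=1: m=24, d=44, a=1
  k=2: m=20, d=5, a=8
  k=3: m=20, d=44, a=1
  k=4: m=24, d=1, a=48
d=1 and a=2a₀=48 at k=4, so the next step gives (m, d) = (24, 44) again — its k=1 value — and the period has length 4.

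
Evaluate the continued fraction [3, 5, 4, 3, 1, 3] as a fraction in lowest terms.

1069/335

Fold from the inside: start with 3/1.
  1 + 1/3 = 4/3
  3 + 3/4 = 15/4
  4 + 4/15 = 64/15
  5 + 15/64 = 335/64
  3 + 64/335 = 1069/335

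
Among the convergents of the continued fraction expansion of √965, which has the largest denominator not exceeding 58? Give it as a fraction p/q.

963/31

√965 = [31; 15, 1, 1, 15, 62, …] (period length 5).
Convergents:
  p_0/q_0 = 31/1
  p_1/q_1 = 466/15
  p_2/q_2 = 497/16
  p_3/q_3 = 963/31
  p_4/q_4 = 14942/481
q_3 = 31 ≤ 58 < 481 = q_4, so the answer is 963/31.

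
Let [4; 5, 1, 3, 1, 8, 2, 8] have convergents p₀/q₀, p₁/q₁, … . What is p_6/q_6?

2249/539

Using pₖ = aₖpₖ₋₁ + pₖ₋₂, qₖ = aₖqₖ₋₁ + qₖ₋₂ (with p₋₁=1, p₋₂=0, q₋₁=0, q₋₂=1):
  k=0: a=4, p=4, q=1
  k=1: a=5, p=21, q=5
  k=2: a=1, p=25, q=6
  k=3: a=3, p=96, q=23
  k=4: a=1, p=121, q=29
  k=5: a=8, p=1064, q=255
  k=6: a=2, p=2249, q=539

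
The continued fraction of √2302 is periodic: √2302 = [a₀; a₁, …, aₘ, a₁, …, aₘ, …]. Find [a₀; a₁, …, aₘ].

[47; 1, 46, 1, 94]

a₀ = ⌊√2302⌋ = 47.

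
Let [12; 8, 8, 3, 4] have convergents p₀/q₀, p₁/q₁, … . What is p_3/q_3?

Using pₖ = aₖpₖ₋₁ + pₖ₋₂, qₖ = aₖqₖ₋₁ + qₖ₋₂ (with p₋₁=1, p₋₂=0, q₋₁=0, q₋₂=1):
  k=0: a=12, p=12, q=1
  k=1: a=8, p=97, q=8
  k=2: a=8, p=788, q=65
  k=3: a=3, p=2461, q=203

2461/203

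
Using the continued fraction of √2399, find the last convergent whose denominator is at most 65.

√2399 = [48; 1, 47, 1, 96, …] (period length 4).
Convergents:
  p_0/q_0 = 48/1
  p_1/q_1 = 49/1
  p_2/q_2 = 2351/48
  p_3/q_3 = 2400/49
  p_4/q_4 = 232751/4752
q_3 = 49 ≤ 65 < 4752 = q_4, so the answer is 2400/49.

2400/49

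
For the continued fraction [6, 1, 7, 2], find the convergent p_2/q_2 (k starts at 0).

Using pₖ = aₖpₖ₋₁ + pₖ₋₂, qₖ = aₖqₖ₋₁ + qₖ₋₂ (with p₋₁=1, p₋₂=0, q₋₁=0, q₋₂=1):
  k=0: a=6, p=6, q=1
  k=1: a=1, p=7, q=1
  k=2: a=7, p=55, q=8

55/8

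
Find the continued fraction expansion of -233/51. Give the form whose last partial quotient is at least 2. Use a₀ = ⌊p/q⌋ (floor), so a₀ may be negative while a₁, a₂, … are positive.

[-5; 2, 3, 7]

-233 = -5×51 + 22
51 = 2×22 + 7
22 = 3×7 + 1
7 = 7×1 + 0  (stop)
So -233/51 = [-5; 2, 3, 7].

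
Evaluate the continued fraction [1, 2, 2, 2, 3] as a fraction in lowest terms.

Fold from the inside: start with 3/1.
  2 + 1/3 = 7/3
  2 + 3/7 = 17/7
  2 + 7/17 = 41/17
  1 + 17/41 = 58/41

58/41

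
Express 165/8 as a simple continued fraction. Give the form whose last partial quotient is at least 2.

165 = 20·8 + 5
8 = 1·5 + 3
5 = 1·3 + 2
3 = 1·2 + 1
2 = 2·1 + 0  (stop)
So 165/8 = [20; 1, 1, 1, 2].

[20; 1, 1, 1, 2]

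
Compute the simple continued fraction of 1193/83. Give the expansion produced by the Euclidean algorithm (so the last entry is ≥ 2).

1193 = 14×83 + 31
83 = 2×31 + 21
31 = 1×21 + 10
21 = 2×10 + 1
10 = 10×1 + 0  (stop)
So 1193/83 = [14; 2, 1, 2, 10].

[14; 2, 1, 2, 10]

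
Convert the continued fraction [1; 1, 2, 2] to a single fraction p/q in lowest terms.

12/7

Using pₖ = aₖpₖ₋₁ + pₖ₋₂ and qₖ = aₖqₖ₋₁ + qₖ₋₂:
  k=0: a=1, p=1, q=1
  k=1: a=1, p=2, q=1
  k=2: a=2, p=5, q=3
  k=3: a=2, p=12, q=7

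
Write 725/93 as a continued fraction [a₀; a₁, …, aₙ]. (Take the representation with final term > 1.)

725 = 7×93 + 74
93 = 1×74 + 19
74 = 3×19 + 17
19 = 1×17 + 2
17 = 8×2 + 1
2 = 2×1 + 0  (stop)
So 725/93 = [7; 1, 3, 1, 8, 2].

[7; 1, 3, 1, 8, 2]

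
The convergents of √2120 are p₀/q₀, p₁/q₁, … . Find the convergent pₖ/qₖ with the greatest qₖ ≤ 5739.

97474/2117

√2120 = [46; 23, 92, …] (period length 2).
Convergents:
  p_0/q_0 = 46/1
  p_1/q_1 = 1059/23
  p_2/q_2 = 97474/2117
  p_3/q_3 = 2242961/48714
q_2 = 2117 ≤ 5739 < 48714 = q_3, so the answer is 97474/2117.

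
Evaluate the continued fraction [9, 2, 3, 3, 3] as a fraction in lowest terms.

Using pₖ = aₖpₖ₋₁ + pₖ₋₂ and qₖ = aₖqₖ₋₁ + qₖ₋₂:
  k=0: a=9, p=9, q=1
  k=1: a=2, p=19, q=2
  k=2: a=3, p=66, q=7
  k=3: a=3, p=217, q=23
  k=4: a=3, p=717, q=76

717/76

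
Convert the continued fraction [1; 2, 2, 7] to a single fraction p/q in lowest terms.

Using pₖ = aₖpₖ₋₁ + pₖ₋₂ and qₖ = aₖqₖ₋₁ + qₖ₋₂:
  k=0: a=1, p=1, q=1
  k=1: a=2, p=3, q=2
  k=2: a=2, p=7, q=5
  k=3: a=7, p=52, q=37

52/37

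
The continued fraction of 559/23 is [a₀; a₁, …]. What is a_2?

3

559 = 24·23 + 7   →  a_0 = 24
23 = 3·7 + 2   →  a_1 = 3
7 = 3·2 + 1   →  a_2 = 3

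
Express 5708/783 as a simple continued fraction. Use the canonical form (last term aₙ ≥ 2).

[7; 3, 2, 4, 2, 3, 3]

5708 = 7·783 + 227
783 = 3·227 + 102
227 = 2·102 + 23
102 = 4·23 + 10
23 = 2·10 + 3
10 = 3·3 + 1
3 = 3·1 + 0  (stop)
So 5708/783 = [7; 3, 2, 4, 2, 3, 3].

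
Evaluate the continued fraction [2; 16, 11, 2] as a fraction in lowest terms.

Using pₖ = aₖpₖ₋₁ + pₖ₋₂ and qₖ = aₖqₖ₋₁ + qₖ₋₂:
  k=0: a=2, p=2, q=1
  k=1: a=16, p=33, q=16
  k=2: a=11, p=365, q=177
  k=3: a=2, p=763, q=370

763/370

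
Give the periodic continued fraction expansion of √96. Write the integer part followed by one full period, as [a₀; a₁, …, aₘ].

a₀ = ⌊√96⌋ = 9.

[9; 1, 3, 1, 18]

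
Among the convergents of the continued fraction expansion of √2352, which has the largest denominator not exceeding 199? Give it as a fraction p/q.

√2352 = [48; 2, 96, …] (period length 2).
Convergents:
  p_0/q_0 = 48/1
  p_1/q_1 = 97/2
  p_2/q_2 = 9360/193
  p_3/q_3 = 18817/388
q_2 = 193 ≤ 199 < 388 = q_3, so the answer is 9360/193.

9360/193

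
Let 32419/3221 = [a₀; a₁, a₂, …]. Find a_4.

3

32419 = 10·3221 + 209   →  a_0 = 10
3221 = 15·209 + 86   →  a_1 = 15
209 = 2·86 + 37   →  a_2 = 2
86 = 2·37 + 12   →  a_3 = 2
37 = 3·12 + 1   →  a_4 = 3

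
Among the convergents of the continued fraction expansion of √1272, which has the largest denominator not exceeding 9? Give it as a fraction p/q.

107/3

√1272 = [35; 1, 1, 1, 70, …] (period length 4).
Convergents:
  p_0/q_0 = 35/1
  p_1/q_1 = 36/1
  p_2/q_2 = 71/2
  p_3/q_3 = 107/3
  p_4/q_4 = 7561/212
q_3 = 3 ≤ 9 < 212 = q_4, so the answer is 107/3.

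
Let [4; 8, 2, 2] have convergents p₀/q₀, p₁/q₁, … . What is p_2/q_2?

70/17

Using pₖ = aₖpₖ₋₁ + pₖ₋₂, qₖ = aₖqₖ₋₁ + qₖ₋₂ (with p₋₁=1, p₋₂=0, q₋₁=0, q₋₂=1):
  k=0: a=4, p=4, q=1
  k=1: a=8, p=33, q=8
  k=2: a=2, p=70, q=17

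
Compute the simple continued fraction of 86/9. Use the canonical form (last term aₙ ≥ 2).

[9; 1, 1, 4]

86 = 9*9 + 5
9 = 1*5 + 4
5 = 1*4 + 1
4 = 4*1 + 0  (stop)
So 86/9 = [9; 1, 1, 4].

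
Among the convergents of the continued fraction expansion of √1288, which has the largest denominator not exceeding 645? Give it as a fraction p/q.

√1288 = [35; 1, 7, 1, 70, …] (period length 4).
Convergents:
  p_0/q_0 = 35/1
  p_1/q_1 = 36/1
  p_2/q_2 = 287/8
  p_3/q_3 = 323/9
  p_4/q_4 = 22897/638
  p_5/q_5 = 23220/647
q_4 = 638 ≤ 645 < 647 = q_5, so the answer is 22897/638.

22897/638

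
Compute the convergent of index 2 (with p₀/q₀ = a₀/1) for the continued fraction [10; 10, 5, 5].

Using pₖ = aₖpₖ₋₁ + pₖ₋₂, qₖ = aₖqₖ₋₁ + qₖ₋₂ (with p₋₁=1, p₋₂=0, q₋₁=0, q₋₂=1):
  k=0: a=10, p=10, q=1
  k=1: a=10, p=101, q=10
  k=2: a=5, p=515, q=51

515/51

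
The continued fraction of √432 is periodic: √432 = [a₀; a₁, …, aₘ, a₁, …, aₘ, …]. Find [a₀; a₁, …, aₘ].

a₀ = ⌊√432⌋ = 20.
With m₀=0, d₀=1 and mₖ₊₁ = dₖaₖ − mₖ, dₖ₊₁ = (n − mₖ₊₁²)/dₖ, aₖ₊₁ = ⌊(a₀+mₖ₊₁)/dₖ₊₁⌋:
  k=1: m=20, d=32, a=1
  k=2: m=12, d=9, a=3
  k=3: m=15, d=23, a=1
  k=4: m=8, d=16, a=1
  k=5: m=8, d=23, a=1
  k=6: m=15, d=9, a=3
  k=7: m=12, d=32, a=1
  k=8: m=20, d=1, a=40
d=1 and a=2a₀=40 at k=8, so the next step gives (m, d) = (20, 32) again — its k=1 value — and the period has length 8.

[20; 1, 3, 1, 1, 1, 3, 1, 40]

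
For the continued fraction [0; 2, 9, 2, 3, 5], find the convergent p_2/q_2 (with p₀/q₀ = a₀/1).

9/19

Using pₖ = aₖpₖ₋₁ + pₖ₋₂, qₖ = aₖqₖ₋₁ + qₖ₋₂ (with p₋₁=1, p₋₂=0, q₋₁=0, q₋₂=1):
  k=0: a=0, p=0, q=1
  k=1: a=2, p=1, q=2
  k=2: a=9, p=9, q=19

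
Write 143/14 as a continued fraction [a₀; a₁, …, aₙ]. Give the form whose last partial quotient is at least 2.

143 = 10*14 + 3
14 = 4*3 + 2
3 = 1*2 + 1
2 = 2*1 + 0  (stop)
So 143/14 = [10; 4, 1, 2].

[10; 4, 1, 2]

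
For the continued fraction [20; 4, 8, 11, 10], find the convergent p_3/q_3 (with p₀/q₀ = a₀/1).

7429/367

Using pₖ = aₖpₖ₋₁ + pₖ₋₂, qₖ = aₖqₖ₋₁ + qₖ₋₂ (with p₋₁=1, p₋₂=0, q₋₁=0, q₋₂=1):
  k=0: a=20, p=20, q=1
  k=1: a=4, p=81, q=4
  k=2: a=8, p=668, q=33
  k=3: a=11, p=7429, q=367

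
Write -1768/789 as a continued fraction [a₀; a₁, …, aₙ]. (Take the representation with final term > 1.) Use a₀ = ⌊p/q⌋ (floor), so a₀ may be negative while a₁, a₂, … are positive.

-1768 = -3·789 + 599
789 = 1·599 + 190
599 = 3·190 + 29
190 = 6·29 + 16
29 = 1·16 + 13
16 = 1·13 + 3
13 = 4·3 + 1
3 = 3·1 + 0  (stop)
So -1768/789 = [-3; 1, 3, 6, 1, 1, 4, 3].

[-3; 1, 3, 6, 1, 1, 4, 3]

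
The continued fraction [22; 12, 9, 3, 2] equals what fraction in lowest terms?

Using pₖ = aₖpₖ₋₁ + pₖ₋₂ and qₖ = aₖqₖ₋₁ + qₖ₋₂:
  k=0: a=22, p=22, q=1
  k=1: a=12, p=265, q=12
  k=2: a=9, p=2407, q=109
  k=3: a=3, p=7486, q=339
  k=4: a=2, p=17379, q=787

17379/787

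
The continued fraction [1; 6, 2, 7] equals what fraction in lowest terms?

Using pₖ = aₖpₖ₋₁ + pₖ₋₂ and qₖ = aₖqₖ₋₁ + qₖ₋₂:
  k=0: a=1, p=1, q=1
  k=1: a=6, p=7, q=6
  k=2: a=2, p=15, q=13
  k=3: a=7, p=112, q=97

112/97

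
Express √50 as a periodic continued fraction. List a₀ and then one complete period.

a₀ = ⌊√50⌋ = 7.
With m₀=0, d₀=1 and mₖ₊₁ = dₖaₖ − mₖ, dₖ₊₁ = (n − mₖ₊₁²)/dₖ, aₖ₊₁ = ⌊(a₀+mₖ₊₁)/dₖ₊₁⌋:
  k=1: m=7, d=1, a=14
d=1 and a=2a₀=14 at k=1, so the next step gives (m, d) = (7, 1) again — its k=1 value — and the period has length 1.

[7; 14]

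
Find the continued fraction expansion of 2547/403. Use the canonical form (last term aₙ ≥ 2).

[6; 3, 8, 16]

2547 = 6×403 + 129
403 = 3×129 + 16
129 = 8×16 + 1
16 = 16×1 + 0  (stop)
So 2547/403 = [6; 3, 8, 16].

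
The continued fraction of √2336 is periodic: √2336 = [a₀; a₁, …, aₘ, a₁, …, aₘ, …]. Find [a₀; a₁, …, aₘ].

a₀ = ⌊√2336⌋ = 48.
With m₀=0, d₀=1 and mₖ₊₁ = dₖaₖ − mₖ, dₖ₊₁ = (n − mₖ₊₁²)/dₖ, aₖ₊₁ = ⌊(a₀+mₖ₊₁)/dₖ₊₁⌋:
  k=1: m=48, d=32, a=3
  k=2: m=48, d=1, a=96
d=1 and a=2a₀=96 at k=2, so the next step gives (m, d) = (48, 32) again — its k=1 value — and the period has length 2.

[48; 3, 96]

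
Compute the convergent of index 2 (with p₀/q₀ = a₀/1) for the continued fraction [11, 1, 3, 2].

Using pₖ = aₖpₖ₋₁ + pₖ₋₂, qₖ = aₖqₖ₋₁ + qₖ₋₂ (with p₋₁=1, p₋₂=0, q₋₁=0, q₋₂=1):
  k=0: a=11, p=11, q=1
  k=1: a=1, p=12, q=1
  k=2: a=3, p=47, q=4

47/4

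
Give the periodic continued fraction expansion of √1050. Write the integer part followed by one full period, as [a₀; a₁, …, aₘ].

[32; 2, 2, 10, 2, 2, 64]

a₀ = ⌊√1050⌋ = 32.
With m₀=0, d₀=1 and mₖ₊₁ = dₖaₖ − mₖ, dₖ₊₁ = (n − mₖ₊₁²)/dₖ, aₖ₊₁ = ⌊(a₀+mₖ₊₁)/dₖ₊₁⌋:
  k=1: m=32, d=26, a=2
  k=2: m=20, d=25, a=2
  k=3: m=30, d=6, a=10
  k=4: m=30, d=25, a=2
  k=5: m=20, d=26, a=2
  k=6: m=32, d=1, a=64
d=1 and a=2a₀=64 at k=6, so the next step gives (m, d) = (32, 26) again — its k=1 value — and the period has length 6.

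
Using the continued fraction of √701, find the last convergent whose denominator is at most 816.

√701 = [26; 2, 10, 10, 2, 52, …] (period length 5).
Convergents:
  p_0/q_0 = 26/1
  p_1/q_1 = 53/2
  p_2/q_2 = 556/21
  p_3/q_3 = 5613/212
  p_4/q_4 = 11782/445
  p_5/q_5 = 618277/23352
q_4 = 445 ≤ 816 < 23352 = q_5, so the answer is 11782/445.

11782/445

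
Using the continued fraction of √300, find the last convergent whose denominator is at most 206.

√300 = [17; 3, 8, 3, 34, …] (period length 4).
Convergents:
  p_0/q_0 = 17/1
  p_1/q_1 = 52/3
  p_2/q_2 = 433/25
  p_3/q_3 = 1351/78
  p_4/q_4 = 46367/2677
q_3 = 78 ≤ 206 < 2677 = q_4, so the answer is 1351/78.

1351/78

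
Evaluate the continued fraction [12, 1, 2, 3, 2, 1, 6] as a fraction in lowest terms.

2806/221

Fold from the inside: start with 6/1.
  1 + 1/6 = 7/6
  2 + 6/7 = 20/7
  3 + 7/20 = 67/20
  2 + 20/67 = 154/67
  1 + 67/154 = 221/154
  12 + 154/221 = 2806/221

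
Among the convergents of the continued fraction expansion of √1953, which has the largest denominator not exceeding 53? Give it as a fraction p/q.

1149/26

√1953 = [44; 5, 5, 3, 12, 3, 5, 5, 88, …] (period length 8).
Convergents:
  p_0/q_0 = 44/1
  p_1/q_1 = 221/5
  p_2/q_2 = 1149/26
  p_3/q_3 = 3668/83
q_2 = 26 ≤ 53 < 83 = q_3, so the answer is 1149/26.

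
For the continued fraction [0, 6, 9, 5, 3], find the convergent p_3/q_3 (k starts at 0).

Using pₖ = aₖpₖ₋₁ + pₖ₋₂, qₖ = aₖqₖ₋₁ + qₖ₋₂ (with p₋₁=1, p₋₂=0, q₋₁=0, q₋₂=1):
  k=0: a=0, p=0, q=1
  k=1: a=6, p=1, q=6
  k=2: a=9, p=9, q=55
  k=3: a=5, p=46, q=281

46/281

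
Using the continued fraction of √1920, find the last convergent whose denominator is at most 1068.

21164/483

√1920 = [43; 1, 4, 2, 21, 2, 4, 1, 86, …] (period length 8).
Convergents:
  p_0/q_0 = 43/1
  p_1/q_1 = 44/1
  p_2/q_2 = 219/5
  p_3/q_3 = 482/11
  p_4/q_4 = 10341/236
  p_5/q_5 = 21164/483
  p_6/q_6 = 94997/2168
q_5 = 483 ≤ 1068 < 2168 = q_6, so the answer is 21164/483.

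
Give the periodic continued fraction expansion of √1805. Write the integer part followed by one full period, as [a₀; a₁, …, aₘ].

[42; 2, 16, 2, 84]

a₀ = ⌊√1805⌋ = 42.
With m₀=0, d₀=1 and mₖ₊₁ = dₖaₖ − mₖ, dₖ₊₁ = (n − mₖ₊₁²)/dₖ, aₖ₊₁ = ⌊(a₀+mₖ₊₁)/dₖ₊₁⌋:
  k=1: m=42, d=41, a=2
  k=2: m=40, d=5, a=16
  k=3: m=40, d=41, a=2
  k=4: m=42, d=1, a=84
d=1 and a=2a₀=84 at k=4, so the next step gives (m, d) = (42, 41) again — its k=1 value — and the period has length 4.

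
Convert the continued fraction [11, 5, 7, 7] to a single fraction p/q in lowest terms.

2877/257

Using pₖ = aₖpₖ₋₁ + pₖ₋₂ and qₖ = aₖqₖ₋₁ + qₖ₋₂:
  k=0: a=11, p=11, q=1
  k=1: a=5, p=56, q=5
  k=2: a=7, p=403, q=36
  k=3: a=7, p=2877, q=257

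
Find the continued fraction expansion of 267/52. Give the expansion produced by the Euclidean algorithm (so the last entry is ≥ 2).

[5; 7, 2, 3]

267 = 5*52 + 7
52 = 7*7 + 3
7 = 2*3 + 1
3 = 3*1 + 0  (stop)
So 267/52 = [5; 7, 2, 3].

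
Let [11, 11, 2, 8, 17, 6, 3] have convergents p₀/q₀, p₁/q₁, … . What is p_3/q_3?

Using pₖ = aₖpₖ₋₁ + pₖ₋₂, qₖ = aₖqₖ₋₁ + qₖ₋₂ (with p₋₁=1, p₋₂=0, q₋₁=0, q₋₂=1):
  k=0: a=11, p=11, q=1
  k=1: a=11, p=122, q=11
  k=2: a=2, p=255, q=23
  k=3: a=8, p=2162, q=195

2162/195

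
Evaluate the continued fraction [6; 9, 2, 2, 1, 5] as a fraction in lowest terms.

Using pₖ = aₖpₖ₋₁ + pₖ₋₂ and qₖ = aₖqₖ₋₁ + qₖ₋₂:
  k=0: a=6, p=6, q=1
  k=1: a=9, p=55, q=9
  k=2: a=2, p=116, q=19
  k=3: a=2, p=287, q=47
  k=4: a=1, p=403, q=66
  k=5: a=5, p=2302, q=377

2302/377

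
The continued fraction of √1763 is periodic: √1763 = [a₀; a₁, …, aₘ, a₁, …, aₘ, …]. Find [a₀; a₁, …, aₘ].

[41; 1, 82]

a₀ = ⌊√1763⌋ = 41.
With m₀=0, d₀=1 and mₖ₊₁ = dₖaₖ − mₖ, dₖ₊₁ = (n − mₖ₊₁²)/dₖ, aₖ₊₁ = ⌊(a₀+mₖ₊₁)/dₖ₊₁⌋:
  k=1: m=41, d=82, a=1
  k=2: m=41, d=1, a=82
d=1 and a=2a₀=82 at k=2, so the next step gives (m, d) = (41, 82) again — its k=1 value — and the period has length 2.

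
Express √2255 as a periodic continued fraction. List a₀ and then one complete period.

a₀ = ⌊√2255⌋ = 47.
With m₀=0, d₀=1 and mₖ₊₁ = dₖaₖ − mₖ, dₖ₊₁ = (n − mₖ₊₁²)/dₖ, aₖ₊₁ = ⌊(a₀+mₖ₊₁)/dₖ₊₁⌋:
  k=1: m=47, d=46, a=2
  k=2: m=45, d=5, a=18
  k=3: m=45, d=46, a=2
  k=4: m=47, d=1, a=94
d=1 and a=2a₀=94 at k=4, so the next step gives (m, d) = (47, 46) again — its k=1 value — and the period has length 4.

[47; 2, 18, 2, 94]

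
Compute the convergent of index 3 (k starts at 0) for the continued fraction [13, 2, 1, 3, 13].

Using pₖ = aₖpₖ₋₁ + pₖ₋₂, qₖ = aₖqₖ₋₁ + qₖ₋₂ (with p₋₁=1, p₋₂=0, q₋₁=0, q₋₂=1):
  k=0: a=13, p=13, q=1
  k=1: a=2, p=27, q=2
  k=2: a=1, p=40, q=3
  k=3: a=3, p=147, q=11

147/11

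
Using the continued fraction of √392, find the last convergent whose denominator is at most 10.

99/5

√392 = [19; 1, 3, 1, 38, …] (period length 4).
Convergents:
  p_0/q_0 = 19/1
  p_1/q_1 = 20/1
  p_2/q_2 = 79/4
  p_3/q_3 = 99/5
  p_4/q_4 = 3841/194
q_3 = 5 ≤ 10 < 194 = q_4, so the answer is 99/5.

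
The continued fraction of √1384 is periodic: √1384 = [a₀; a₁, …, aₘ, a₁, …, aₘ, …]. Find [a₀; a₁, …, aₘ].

[37; 4, 1, 17, 1, 4, 74]

a₀ = ⌊√1384⌋ = 37.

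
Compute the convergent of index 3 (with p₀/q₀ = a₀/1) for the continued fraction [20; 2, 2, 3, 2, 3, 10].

Using pₖ = aₖpₖ₋₁ + pₖ₋₂, qₖ = aₖqₖ₋₁ + qₖ₋₂ (with p₋₁=1, p₋₂=0, q₋₁=0, q₋₂=1):
  k=0: a=20, p=20, q=1
  k=1: a=2, p=41, q=2
  k=2: a=2, p=102, q=5
  k=3: a=3, p=347, q=17

347/17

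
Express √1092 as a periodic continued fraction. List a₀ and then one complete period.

a₀ = ⌊√1092⌋ = 33.
With m₀=0, d₀=1 and mₖ₊₁ = dₖaₖ − mₖ, dₖ₊₁ = (n − mₖ₊₁²)/dₖ, aₖ₊₁ = ⌊(a₀+mₖ₊₁)/dₖ₊₁⌋:
  k=1: m=33, d=3, a=22
  k=2: m=33, d=1, a=66
d=1 and a=2a₀=66 at k=2, so the next step gives (m, d) = (33, 3) again — its k=1 value — and the period has length 2.

[33; 22, 66]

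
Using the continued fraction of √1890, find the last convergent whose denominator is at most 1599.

46213/1063

√1890 = [43; 2, 9, 6, 9, 2, 86, …] (period length 6).
Convergents:
  p_0/q_0 = 43/1
  p_1/q_1 = 87/2
  p_2/q_2 = 826/19
  p_3/q_3 = 5043/116
  p_4/q_4 = 46213/1063
  p_5/q_5 = 97469/2242
q_4 = 1063 ≤ 1599 < 2242 = q_5, so the answer is 46213/1063.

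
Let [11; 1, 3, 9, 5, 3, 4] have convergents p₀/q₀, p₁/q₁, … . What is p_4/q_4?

2222/189

Using pₖ = aₖpₖ₋₁ + pₖ₋₂, qₖ = aₖqₖ₋₁ + qₖ₋₂ (with p₋₁=1, p₋₂=0, q₋₁=0, q₋₂=1):
  k=0: a=11, p=11, q=1
  k=1: a=1, p=12, q=1
  k=2: a=3, p=47, q=4
  k=3: a=9, p=435, q=37
  k=4: a=5, p=2222, q=189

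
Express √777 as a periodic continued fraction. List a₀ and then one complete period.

a₀ = ⌊√777⌋ = 27.
With m₀=0, d₀=1 and mₖ₊₁ = dₖaₖ − mₖ, dₖ₊₁ = (n − mₖ₊₁²)/dₖ, aₖ₊₁ = ⌊(a₀+mₖ₊₁)/dₖ₊₁⌋:
  k=1: m=27, d=48, a=1
  k=2: m=21, d=7, a=6
  k=3: m=21, d=48, a=1
  k=4: m=27, d=1, a=54
d=1 and a=2a₀=54 at k=4, so the next step gives (m, d) = (27, 48) again — its k=1 value — and the period has length 4.

[27; 1, 6, 1, 54]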